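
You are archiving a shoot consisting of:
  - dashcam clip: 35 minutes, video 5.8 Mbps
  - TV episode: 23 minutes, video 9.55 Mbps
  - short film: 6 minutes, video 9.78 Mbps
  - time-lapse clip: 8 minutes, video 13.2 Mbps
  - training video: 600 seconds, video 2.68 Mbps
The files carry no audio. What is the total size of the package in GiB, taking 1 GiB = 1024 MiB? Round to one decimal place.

4.3 GiB

dashcam clip: 5.800 Mbps × 2100 s = 12180.0 Mb
TV episode: 9.550 Mbps × 1380 s = 13179.0 Mb
short film: 9.780 Mbps × 360 s = 3520.8 Mb
time-lapse clip: 13.200 Mbps × 480 s = 6336.0 Mb
training video: 2.680 Mbps × 600 s = 1608.0 Mb
Total: 36823.8 Mb = 4603.0 MB.
= 4.287 GiB.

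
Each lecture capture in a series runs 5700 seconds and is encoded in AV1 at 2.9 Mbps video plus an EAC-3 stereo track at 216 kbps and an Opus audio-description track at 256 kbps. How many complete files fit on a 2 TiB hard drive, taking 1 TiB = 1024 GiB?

Audio total: 216 + 256 = 472 kbps = 0.472 Mbps.
Total bitrate: 3.372 Mbps.
Per item: 3.372 Mbps × 5700 s = 19,220 Mb = 2,403 MB.
Capacity: 2 TiB = 17,592,186 Mb; 915.29 items → 915 complete.

915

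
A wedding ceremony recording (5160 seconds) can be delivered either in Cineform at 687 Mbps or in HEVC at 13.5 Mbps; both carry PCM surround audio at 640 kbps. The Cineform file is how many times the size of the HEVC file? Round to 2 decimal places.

Audio: 640 kbps = 0.640 Mbps.
Cineform: 687.640 Mbps × 5160 s = 3548222.4 Mb = 413.067 GiB.
HEVC: 14.140 Mbps × 5160 s = 72962.4 Mb = 8.494 GiB.
Ratio: 413.067 / 8.494 = 48.631.

48.63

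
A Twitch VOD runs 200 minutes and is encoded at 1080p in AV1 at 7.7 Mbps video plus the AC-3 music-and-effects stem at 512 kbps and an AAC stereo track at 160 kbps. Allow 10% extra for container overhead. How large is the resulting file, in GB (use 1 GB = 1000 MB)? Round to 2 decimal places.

200 min = 12000 s
Audio total: 512 + 160 = 672 kbps = 0.672 Mbps.
Total bitrate: 7.7 + 0.672 = 8.372 Mbps.
Stream data: 8.372 Mbps × 12000 s = 100464.0 Mb.
With 10% container overhead: ×1.10.
110,510 Mb ÷ 8 = 13,814 MB → 13.81 GB.

13.81 GB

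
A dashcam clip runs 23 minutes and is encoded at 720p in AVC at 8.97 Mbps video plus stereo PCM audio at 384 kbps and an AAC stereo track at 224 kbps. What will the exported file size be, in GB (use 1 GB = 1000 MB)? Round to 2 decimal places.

23 min = 1380 s
Audio total: 384 + 224 = 608 kbps = 0.608 Mbps.
Total bitrate: 8.97 + 0.608 = 9.578 Mbps.
Stream data: 9.578 Mbps × 1380 s = 13217.6 Mb.
13,218 Mb ÷ 8 = 1,652 MB → 1.652 GB.

1.65 GB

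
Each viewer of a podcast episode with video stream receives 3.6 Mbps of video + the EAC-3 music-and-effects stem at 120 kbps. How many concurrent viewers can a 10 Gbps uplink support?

Audio: 120 kbps = 0.120 Mbps.
Per-viewer media rate: 3.720 Mbps.
10 Gbps = 10,000 Mbps; 10,000 / 3.720 = 2688.17 → 2688 viewers.

2688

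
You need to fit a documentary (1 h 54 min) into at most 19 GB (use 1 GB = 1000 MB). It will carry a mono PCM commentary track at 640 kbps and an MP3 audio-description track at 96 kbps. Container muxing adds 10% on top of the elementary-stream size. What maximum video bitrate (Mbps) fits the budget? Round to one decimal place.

Budget: 19 GB = 152000.0 Mb.
Stream payload after overhead: 152000.0 / 1.10 = 138181.8 Mb.
1 h 54 min = 114 min = 6840 s
Total bitrate budget: 138181.8 Mb / 6840 s = 20.202 Mbps.
Audio total: 640 + 96 = 736 kbps = 0.736 Mbps.
Video: 20.202 − 0.736 = 19.466 Mbps.

19.5 Mbps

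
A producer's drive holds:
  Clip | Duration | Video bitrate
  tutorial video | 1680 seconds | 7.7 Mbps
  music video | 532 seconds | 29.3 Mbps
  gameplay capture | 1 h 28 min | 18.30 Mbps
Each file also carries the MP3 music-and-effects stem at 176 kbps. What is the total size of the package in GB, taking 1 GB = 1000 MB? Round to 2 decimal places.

15.81 GB

Audio: 176 kbps = 0.176 Mbps.
tutorial video: 7.876 Mbps × 1680 s = 13231.7 Mb
music video: 29.476 Mbps × 532 s = 15681.2 Mb
gameplay capture: 18.476 Mbps × 5280 s = 97553.3 Mb
Total: 126466.2 Mb = 15808.3 MB.
= 15.81 GB.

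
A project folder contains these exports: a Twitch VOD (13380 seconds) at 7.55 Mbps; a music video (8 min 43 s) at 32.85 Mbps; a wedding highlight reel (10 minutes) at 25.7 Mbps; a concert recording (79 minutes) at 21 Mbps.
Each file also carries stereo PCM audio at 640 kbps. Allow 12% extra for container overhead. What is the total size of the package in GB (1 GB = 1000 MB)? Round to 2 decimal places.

Audio: 640 kbps = 0.640 Mbps.
Twitch VOD: 8.190 Mbps × 13380 s × 1.12 = 122732.1 Mb
music video: 33.490 Mbps × 523 s × 1.12 = 19617.1 Mb
wedding highlight reel: 26.340 Mbps × 600 s × 1.12 = 17700.5 Mb
concert recording: 21.640 Mbps × 4740 s × 1.12 = 114882.4 Mb
Total: 274932.1 Mb = 34366.5 MB.
= 34.37 GB.

34.37 GB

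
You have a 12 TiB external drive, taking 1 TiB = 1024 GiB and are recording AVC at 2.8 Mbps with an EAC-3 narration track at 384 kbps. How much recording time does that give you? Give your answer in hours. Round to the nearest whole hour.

Audio: 384 kbps = 0.384 Mbps.
Total bitrate: 2.8 + 0.384 = 3.184 Mbps.
Capacity: 12 TiB = 105,553,116 Mb.
Recording time: 105,553,116 / 3.184 = 33,151,104 s ≈ 9,209 hours.

9209 hours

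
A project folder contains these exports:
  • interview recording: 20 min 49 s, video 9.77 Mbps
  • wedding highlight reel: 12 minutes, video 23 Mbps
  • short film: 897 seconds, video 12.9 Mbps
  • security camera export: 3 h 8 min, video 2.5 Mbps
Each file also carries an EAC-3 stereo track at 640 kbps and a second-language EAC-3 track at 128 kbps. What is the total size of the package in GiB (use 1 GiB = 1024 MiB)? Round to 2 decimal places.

Audio total: 640 + 128 = 768 kbps = 0.768 Mbps.
interview recording: 10.538 Mbps × 1249 s = 13162.0 Mb
wedding highlight reel: 23.768 Mbps × 720 s = 17113.0 Mb
short film: 13.668 Mbps × 897 s = 12260.2 Mb
security camera export: 3.268 Mbps × 11280 s = 36863.0 Mb
Total: 79398.2 Mb = 9924.8 MB.
= 9.243 GiB.

9.24 GiB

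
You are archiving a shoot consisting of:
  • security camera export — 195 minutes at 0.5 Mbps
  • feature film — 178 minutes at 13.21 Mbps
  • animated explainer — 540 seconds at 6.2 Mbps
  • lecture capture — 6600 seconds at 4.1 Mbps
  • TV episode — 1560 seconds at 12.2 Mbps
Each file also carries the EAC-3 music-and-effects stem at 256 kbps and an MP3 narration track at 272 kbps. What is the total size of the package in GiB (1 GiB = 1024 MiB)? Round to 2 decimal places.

24.77 GiB

Audio total: 256 + 272 = 528 kbps = 0.528 Mbps.
security camera export: 1.028 Mbps × 11700 s = 12027.6 Mb
feature film: 13.738 Mbps × 10680 s = 146721.8 Mb
animated explainer: 6.728 Mbps × 540 s = 3633.1 Mb
lecture capture: 4.628 Mbps × 6600 s = 30544.8 Mb
TV episode: 12.728 Mbps × 1560 s = 19855.7 Mb
Total: 212783.0 Mb = 26597.9 MB.
= 24.77 GiB.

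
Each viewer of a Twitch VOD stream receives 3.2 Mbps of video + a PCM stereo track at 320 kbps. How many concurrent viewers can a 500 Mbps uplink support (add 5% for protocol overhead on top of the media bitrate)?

135

Audio: 320 kbps = 0.320 Mbps.
Per-viewer media rate: 3.520 Mbps.
On the wire with 5% overhead: 3.696 Mbps.
500 Mbps = 500.0 Mbps; 500.0 / 3.696 = 135.28 → 135 viewers.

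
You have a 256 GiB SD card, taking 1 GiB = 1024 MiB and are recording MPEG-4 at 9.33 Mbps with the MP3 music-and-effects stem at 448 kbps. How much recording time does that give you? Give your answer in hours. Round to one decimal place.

62.5 hours

Audio: 448 kbps = 0.448 Mbps.
Total bitrate: 9.33 + 0.448 = 9.778 Mbps.
Capacity: 256 GiB = 2,199,023 Mb.
Recording time: 2,199,023 / 9.778 = 224,895 s ≈ 62.5 hours.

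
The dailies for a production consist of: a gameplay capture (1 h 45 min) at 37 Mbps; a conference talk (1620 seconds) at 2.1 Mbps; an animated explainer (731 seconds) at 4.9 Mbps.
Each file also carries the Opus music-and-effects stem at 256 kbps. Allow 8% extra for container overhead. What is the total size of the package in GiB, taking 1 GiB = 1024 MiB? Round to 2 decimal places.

Audio: 256 kbps = 0.256 Mbps.
gameplay capture: 37.256 Mbps × 6300 s × 1.08 = 253489.8 Mb
conference talk: 2.356 Mbps × 1620 s × 1.08 = 4122.1 Mb
animated explainer: 5.156 Mbps × 731 s × 1.08 = 4070.6 Mb
Total: 261682.4 Mb = 32710.3 MB.
= 30.46 GiB.

30.46 GiB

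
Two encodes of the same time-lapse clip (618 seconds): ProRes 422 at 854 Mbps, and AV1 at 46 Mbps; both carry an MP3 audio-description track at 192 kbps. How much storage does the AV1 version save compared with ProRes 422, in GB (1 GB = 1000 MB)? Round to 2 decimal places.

62.42 GB

Audio: 192 kbps = 0.192 Mbps.
ProRes 422: 854.192 Mbps × 618 s = 527890.7 Mb = 65.986 GB.
AV1: 46.192 Mbps × 618 s = 28546.7 Mb = 3.568 GB.
Saving: 65.986 − 3.568 = 62.418 GB.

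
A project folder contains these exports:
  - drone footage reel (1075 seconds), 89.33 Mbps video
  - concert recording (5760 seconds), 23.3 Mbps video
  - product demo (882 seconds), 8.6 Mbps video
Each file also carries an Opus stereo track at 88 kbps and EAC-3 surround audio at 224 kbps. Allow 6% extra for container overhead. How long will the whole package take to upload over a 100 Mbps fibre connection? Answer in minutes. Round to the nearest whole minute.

42 minutes

Audio total: 88 + 224 = 312 kbps = 0.312 Mbps.
drone footage reel: 89.642 Mbps × 1075 s × 1.06 = 102147.1 Mb
concert recording: 23.612 Mbps × 5760 s × 1.06 = 144165.4 Mb
product demo: 8.912 Mbps × 882 s × 1.06 = 8332.0 Mb
Total: 254644.5 Mb = 31830.6 MB.
At 100 Mbps: 254644.5 / 100 = 2546 s ≈ 42.4 minutes.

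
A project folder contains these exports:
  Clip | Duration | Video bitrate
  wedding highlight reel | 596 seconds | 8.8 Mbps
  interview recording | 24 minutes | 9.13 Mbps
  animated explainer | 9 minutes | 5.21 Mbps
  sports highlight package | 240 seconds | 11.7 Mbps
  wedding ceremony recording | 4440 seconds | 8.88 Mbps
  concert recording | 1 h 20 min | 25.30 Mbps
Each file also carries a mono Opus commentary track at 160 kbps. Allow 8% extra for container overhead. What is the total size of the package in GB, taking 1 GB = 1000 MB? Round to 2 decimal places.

25.22 GB

Audio: 160 kbps = 0.160 Mbps.
wedding highlight reel: 8.960 Mbps × 596 s × 1.08 = 5767.4 Mb
interview recording: 9.290 Mbps × 1440 s × 1.08 = 14447.8 Mb
animated explainer: 5.370 Mbps × 540 s × 1.08 = 3131.8 Mb
sports highlight package: 11.860 Mbps × 240 s × 1.08 = 3074.1 Mb
wedding ceremony recording: 9.040 Mbps × 4440 s × 1.08 = 43348.6 Mb
concert recording: 25.460 Mbps × 4800 s × 1.08 = 131984.6 Mb
Total: 201754.3 Mb = 25219.3 MB.
= 25.22 GB.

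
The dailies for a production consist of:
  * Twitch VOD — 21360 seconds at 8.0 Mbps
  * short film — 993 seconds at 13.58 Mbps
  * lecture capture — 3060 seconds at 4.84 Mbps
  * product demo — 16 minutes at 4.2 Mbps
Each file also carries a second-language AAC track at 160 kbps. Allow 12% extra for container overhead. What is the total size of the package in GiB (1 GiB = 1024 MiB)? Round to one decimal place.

27.0 GiB

Audio: 160 kbps = 0.160 Mbps.
Twitch VOD: 8.160 Mbps × 21360 s × 1.12 = 195213.3 Mb
short film: 13.740 Mbps × 993 s × 1.12 = 15281.1 Mb
lecture capture: 5.000 Mbps × 3060 s × 1.12 = 17136.0 Mb
product demo: 4.360 Mbps × 960 s × 1.12 = 4687.9 Mb
Total: 232318.3 Mb = 29039.8 MB.
= 27.05 GiB.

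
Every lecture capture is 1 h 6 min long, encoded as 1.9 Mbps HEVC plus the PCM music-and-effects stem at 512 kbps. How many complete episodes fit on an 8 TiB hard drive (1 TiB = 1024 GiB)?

1 h 6 min = 66 min = 3960 s
Audio: 512 kbps = 0.512 Mbps.
Total bitrate: 2.412 Mbps.
Per item: 2.412 Mbps × 3960 s = 9,552 Mb = 1,194 MB.
Capacity: 8 TiB = 70,368,744 Mb; 7367.28 items → 7367 complete.

7367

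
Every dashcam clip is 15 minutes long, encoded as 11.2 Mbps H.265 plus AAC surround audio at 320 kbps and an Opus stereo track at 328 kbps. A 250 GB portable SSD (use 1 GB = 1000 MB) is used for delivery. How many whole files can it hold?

187

15 min = 900 s
Audio total: 320 + 328 = 648 kbps = 0.648 Mbps.
Total bitrate: 11.848 Mbps.
Per item: 11.848 Mbps × 900 s = 10,663 Mb = 1,333 MB.
Capacity: 250 GB = 2,000,000 Mb; 187.56 items → 187 complete.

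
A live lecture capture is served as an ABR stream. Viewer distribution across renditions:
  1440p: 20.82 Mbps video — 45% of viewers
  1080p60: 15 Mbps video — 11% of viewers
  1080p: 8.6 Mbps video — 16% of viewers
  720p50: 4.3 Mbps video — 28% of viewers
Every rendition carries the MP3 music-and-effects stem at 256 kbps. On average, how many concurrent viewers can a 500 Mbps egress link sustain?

Audio: 256 kbps = 0.256 Mbps.
Average per-viewer bitrate: 0.45×21.076 + 0.11×15.256 + 0.16×8.856 + 0.28×4.556 = 13.855 Mbps.
500 Mbps = 500.0 Mbps; 500.0 / 13.855 = 36.09 → 36.

36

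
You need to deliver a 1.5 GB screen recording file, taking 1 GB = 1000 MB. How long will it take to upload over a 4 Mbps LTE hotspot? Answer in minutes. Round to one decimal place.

File: 1.5 GB = 12000.0 Mb.
At 4 Mbps: 12000.0 / 4 = 3000.0 s ≈ 50 minutes.

50.0 minutes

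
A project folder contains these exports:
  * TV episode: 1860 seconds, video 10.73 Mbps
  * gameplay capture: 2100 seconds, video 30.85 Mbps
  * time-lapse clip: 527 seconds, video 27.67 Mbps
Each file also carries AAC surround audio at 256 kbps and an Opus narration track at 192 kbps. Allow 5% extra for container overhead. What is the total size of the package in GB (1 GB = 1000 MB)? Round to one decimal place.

Audio total: 256 + 192 = 448 kbps = 0.448 Mbps.
TV episode: 11.178 Mbps × 1860 s × 1.05 = 21830.6 Mb
gameplay capture: 31.298 Mbps × 2100 s × 1.05 = 69012.1 Mb
time-lapse clip: 28.118 Mbps × 527 s × 1.05 = 15559.1 Mb
Total: 106401.8 Mb = 13300.2 MB.
= 13.30 GB.

13.3 GB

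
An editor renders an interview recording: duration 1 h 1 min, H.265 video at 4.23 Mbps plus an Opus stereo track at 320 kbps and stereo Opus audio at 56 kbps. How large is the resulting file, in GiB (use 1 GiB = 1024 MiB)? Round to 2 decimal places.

1 h 1 min = 61 min = 3660 s
Audio total: 320 + 56 = 376 kbps = 0.376 Mbps.
Total bitrate: 4.23 + 0.376 = 4.606 Mbps.
Stream data: 4.606 Mbps × 3660 s = 16858.0 Mb.
16,858 Mb = 2,107,245,000 bytes ÷ 1,073,741,824 = 1.963 GiB.

1.96 GiB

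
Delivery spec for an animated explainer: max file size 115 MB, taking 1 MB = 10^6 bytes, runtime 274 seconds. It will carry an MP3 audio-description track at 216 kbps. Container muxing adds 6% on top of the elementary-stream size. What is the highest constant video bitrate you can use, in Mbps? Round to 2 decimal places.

2.95 Mbps

Budget: 115 MB = 920.0 Mb.
Stream payload after overhead: 920.0 / 1.06 = 867.9 Mb.
Total bitrate budget: 867.9 Mb / 274 s = 3.168 Mbps.
Audio: 216 kbps = 0.216 Mbps.
Video: 3.168 − 0.216 = 2.952 Mbps.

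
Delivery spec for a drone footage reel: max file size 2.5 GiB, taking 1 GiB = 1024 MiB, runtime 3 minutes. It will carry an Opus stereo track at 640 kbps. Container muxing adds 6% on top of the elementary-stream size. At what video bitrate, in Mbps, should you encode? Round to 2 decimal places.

Budget: 2.5 GiB = 21474.8 Mb.
Stream payload after overhead: 21474.8 / 1.06 = 20259.3 Mb.
3 min = 180 s
Total bitrate budget: 20259.3 Mb / 180 s = 112.552 Mbps.
Audio: 640 kbps = 0.640 Mbps.
Video: 112.552 − 0.640 = 111.912 Mbps.

111.91 Mbps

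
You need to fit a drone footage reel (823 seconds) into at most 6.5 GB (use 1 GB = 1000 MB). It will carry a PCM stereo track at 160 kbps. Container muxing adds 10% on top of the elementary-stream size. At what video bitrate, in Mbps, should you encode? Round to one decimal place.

Budget: 6.5 GB = 52000.0 Mb.
Stream payload after overhead: 52000.0 / 1.10 = 47272.7 Mb.
Total bitrate budget: 47272.7 Mb / 823 s = 57.440 Mbps.
Audio: 160 kbps = 0.160 Mbps.
Video: 57.440 − 0.160 = 57.280 Mbps.

57.3 Mbps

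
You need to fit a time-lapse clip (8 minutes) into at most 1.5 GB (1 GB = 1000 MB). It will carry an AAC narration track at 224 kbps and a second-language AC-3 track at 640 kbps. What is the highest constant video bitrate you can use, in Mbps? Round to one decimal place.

24.1 Mbps

Budget: 1.5 GB = 12000.0 Mb.
8 min = 480 s
Total bitrate budget: 12000.0 Mb / 480 s = 25.000 Mbps.
Audio total: 224 + 640 = 864 kbps = 0.864 Mbps.
Video: 25.000 − 0.864 = 24.136 Mbps.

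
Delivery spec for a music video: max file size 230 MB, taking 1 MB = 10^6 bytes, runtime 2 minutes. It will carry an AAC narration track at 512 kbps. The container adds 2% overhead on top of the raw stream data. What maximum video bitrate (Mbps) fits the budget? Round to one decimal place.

Budget: 230 MB = 1840.0 Mb.
Stream payload after overhead: 1840.0 / 1.02 = 1803.9 Mb.
2 min = 120 s
Total bitrate budget: 1803.9 Mb / 120 s = 15.033 Mbps.
Audio: 512 kbps = 0.512 Mbps.
Video: 15.033 − 0.512 = 14.521 Mbps.

14.5 Mbps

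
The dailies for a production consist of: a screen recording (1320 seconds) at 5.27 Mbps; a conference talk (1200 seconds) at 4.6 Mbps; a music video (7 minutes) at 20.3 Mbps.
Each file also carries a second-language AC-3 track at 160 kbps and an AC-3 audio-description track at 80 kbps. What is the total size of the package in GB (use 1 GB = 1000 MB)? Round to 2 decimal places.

2.71 GB

Audio total: 160 + 80 = 240 kbps = 0.240 Mbps.
screen recording: 5.510 Mbps × 1320 s = 7273.2 Mb
conference talk: 4.840 Mbps × 1200 s = 5808.0 Mb
music video: 20.540 Mbps × 420 s = 8626.8 Mb
Total: 21708.0 Mb = 2713.5 MB.
= 2.713 GB.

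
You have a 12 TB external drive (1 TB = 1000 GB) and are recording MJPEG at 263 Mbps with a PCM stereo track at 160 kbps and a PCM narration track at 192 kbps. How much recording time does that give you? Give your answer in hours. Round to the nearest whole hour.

101 hours

Audio total: 160 + 192 = 352 kbps = 0.352 Mbps.
Total bitrate: 263 + 0.352 = 263.352 Mbps.
Capacity: 12 TB = 96,000,000 Mb.
Recording time: 96,000,000 / 263.352 = 364,531 s ≈ 101 hours.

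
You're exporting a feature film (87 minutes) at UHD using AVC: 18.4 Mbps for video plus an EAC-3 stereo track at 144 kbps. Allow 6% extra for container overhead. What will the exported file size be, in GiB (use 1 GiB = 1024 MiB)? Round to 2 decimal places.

11.95 GiB

87 min = 5220 s
Audio: 144 kbps = 0.144 Mbps.
Total bitrate: 18.4 + 0.144 = 18.544 Mbps.
Stream data: 18.544 Mbps × 5220 s = 96799.7 Mb.
With 6% container overhead: ×1.06.
102,608 Mb = 12,825,957,600 bytes ÷ 1,073,741,824 = 11.95 GiB.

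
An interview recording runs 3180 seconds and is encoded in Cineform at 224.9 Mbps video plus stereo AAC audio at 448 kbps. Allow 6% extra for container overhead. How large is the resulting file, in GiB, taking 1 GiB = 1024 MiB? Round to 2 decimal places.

88.43 GiB

Audio: 448 kbps = 0.448 Mbps.
Total bitrate: 224.9 + 0.448 = 225.348 Mbps.
Stream data: 225.348 Mbps × 3180 s = 716606.6 Mb.
With 6% container overhead: ×1.06.
759,603 Mb = 94,950,379,800 bytes ÷ 1,073,741,824 = 88.43 GiB.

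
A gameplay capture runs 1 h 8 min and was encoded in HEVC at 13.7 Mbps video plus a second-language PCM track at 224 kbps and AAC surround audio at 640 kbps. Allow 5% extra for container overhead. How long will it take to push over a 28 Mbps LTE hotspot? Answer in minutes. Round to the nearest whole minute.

1 h 8 min = 68 min = 4080 s
Audio total: 224 + 640 = 864 kbps = 0.864 Mbps.
Total bitrate: 14.564 Mbps.
File: 14.564 Mbps × 4080 s = 59421.1 Mb.
With 5% container overhead: ×1.05. → 62392.2 Mb.
At 28 Mbps: 62392.2 / 28 = 2228.3 s ≈ 37.1 minutes.

37 minutes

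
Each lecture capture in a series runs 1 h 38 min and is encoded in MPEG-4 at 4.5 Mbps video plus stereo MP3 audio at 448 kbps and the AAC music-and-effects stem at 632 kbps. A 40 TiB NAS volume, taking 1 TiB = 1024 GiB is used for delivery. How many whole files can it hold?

10723

1 h 38 min = 98 min = 5880 s
Audio total: 448 + 632 = 1080 kbps = 1.080 Mbps.
Total bitrate: 5.580 Mbps.
Per item: 5.580 Mbps × 5880 s = 32,810 Mb = 4,101 MB.
Capacity: 40 TiB = 351,843,721 Mb; 10723.54 items → 10723 complete.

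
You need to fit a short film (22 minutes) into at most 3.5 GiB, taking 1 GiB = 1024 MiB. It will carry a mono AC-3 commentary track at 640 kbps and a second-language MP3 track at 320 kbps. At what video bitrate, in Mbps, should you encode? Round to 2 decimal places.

21.82 Mbps

Budget: 3.5 GiB = 30064.8 Mb.
22 min = 1320 s
Total bitrate budget: 30064.8 Mb / 1320 s = 22.776 Mbps.
Audio total: 640 + 320 = 960 kbps = 0.960 Mbps.
Video: 22.776 − 0.960 = 21.816 Mbps.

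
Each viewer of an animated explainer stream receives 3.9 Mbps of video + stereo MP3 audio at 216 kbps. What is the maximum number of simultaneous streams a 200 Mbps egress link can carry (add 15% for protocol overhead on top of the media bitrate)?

Audio: 216 kbps = 0.216 Mbps.
Per-viewer media rate: 4.116 Mbps.
On the wire with 15% overhead: 4.733 Mbps.
200 Mbps = 200.0 Mbps; 200.0 / 4.733 = 42.25 → 42 viewers.

42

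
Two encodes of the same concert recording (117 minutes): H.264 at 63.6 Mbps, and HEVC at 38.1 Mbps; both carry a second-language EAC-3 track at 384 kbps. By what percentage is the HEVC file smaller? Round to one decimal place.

39.9%

117 min = 7020 s
Audio: 384 kbps = 0.384 Mbps.
H.264: 63.984 Mbps × 7020 s = 449167.7 Mb = 52.290 GiB.
HEVC: 38.484 Mbps × 7020 s = 270157.7 Mb = 31.450 GiB.
Reduction: (1 − 31.450/52.290) × 100 = 39.85%.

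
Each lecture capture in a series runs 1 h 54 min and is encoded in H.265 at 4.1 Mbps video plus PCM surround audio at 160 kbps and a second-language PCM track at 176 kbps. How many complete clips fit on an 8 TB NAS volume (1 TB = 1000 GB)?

1 h 54 min = 114 min = 6840 s
Audio total: 160 + 176 = 336 kbps = 0.336 Mbps.
Total bitrate: 4.436 Mbps.
Per item: 4.436 Mbps × 6840 s = 30,342 Mb = 3,793 MB.
Capacity: 8 TB = 64,000,000 Mb; 2109.27 items → 2109 complete.

2109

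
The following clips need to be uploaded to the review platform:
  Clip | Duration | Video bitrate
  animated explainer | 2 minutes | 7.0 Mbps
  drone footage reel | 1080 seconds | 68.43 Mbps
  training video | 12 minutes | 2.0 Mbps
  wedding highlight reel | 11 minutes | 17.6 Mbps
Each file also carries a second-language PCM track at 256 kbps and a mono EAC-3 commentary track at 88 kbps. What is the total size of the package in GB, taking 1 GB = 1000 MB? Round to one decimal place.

Audio total: 256 + 88 = 344 kbps = 0.344 Mbps.
animated explainer: 7.344 Mbps × 120 s = 881.3 Mb
drone footage reel: 68.774 Mbps × 1080 s = 74275.9 Mb
training video: 2.344 Mbps × 720 s = 1687.7 Mb
wedding highlight reel: 17.944 Mbps × 660 s = 11843.0 Mb
Total: 88687.9 Mb = 11086.0 MB.
= 11.09 GB.

11.1 GB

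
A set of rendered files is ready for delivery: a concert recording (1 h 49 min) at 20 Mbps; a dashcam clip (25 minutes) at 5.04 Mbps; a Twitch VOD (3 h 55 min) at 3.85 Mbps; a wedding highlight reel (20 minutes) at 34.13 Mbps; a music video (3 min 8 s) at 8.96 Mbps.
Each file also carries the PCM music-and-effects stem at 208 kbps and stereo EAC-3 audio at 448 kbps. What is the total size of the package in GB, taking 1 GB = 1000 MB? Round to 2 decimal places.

31.34 GB

Audio total: 208 + 448 = 656 kbps = 0.656 Mbps.
concert recording: 20.656 Mbps × 6540 s = 135090.2 Mb
dashcam clip: 5.696 Mbps × 1500 s = 8544.0 Mb
Twitch VOD: 4.506 Mbps × 14100 s = 63534.6 Mb
wedding highlight reel: 34.786 Mbps × 1200 s = 41743.2 Mb
music video: 9.616 Mbps × 188 s = 1807.8 Mb
Total: 250719.8 Mb = 31340.0 MB.
= 31.34 GB.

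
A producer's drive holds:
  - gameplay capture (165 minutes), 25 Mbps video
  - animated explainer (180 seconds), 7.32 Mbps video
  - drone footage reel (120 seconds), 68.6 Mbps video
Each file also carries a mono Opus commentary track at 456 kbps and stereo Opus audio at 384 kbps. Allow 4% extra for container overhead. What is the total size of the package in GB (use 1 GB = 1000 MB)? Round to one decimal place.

34.5 GB

Audio total: 456 + 384 = 840 kbps = 0.840 Mbps.
gameplay capture: 25.840 Mbps × 9900 s × 1.04 = 266048.6 Mb
animated explainer: 8.160 Mbps × 180 s × 1.04 = 1527.6 Mb
drone footage reel: 69.440 Mbps × 120 s × 1.04 = 8666.1 Mb
Total: 276242.3 Mb = 34530.3 MB.
= 34.53 GB.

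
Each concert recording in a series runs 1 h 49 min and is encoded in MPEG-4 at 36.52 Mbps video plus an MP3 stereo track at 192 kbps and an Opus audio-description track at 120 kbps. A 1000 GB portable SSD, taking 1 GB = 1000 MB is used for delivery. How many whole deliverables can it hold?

1 h 49 min = 109 min = 6540 s
Audio total: 192 + 120 = 312 kbps = 0.312 Mbps.
Total bitrate: 36.832 Mbps.
Per item: 36.832 Mbps × 6540 s = 240,881 Mb = 30,110 MB.
Capacity: 1000 GB = 8,000,000 Mb; 33.21 items → 33 complete.

33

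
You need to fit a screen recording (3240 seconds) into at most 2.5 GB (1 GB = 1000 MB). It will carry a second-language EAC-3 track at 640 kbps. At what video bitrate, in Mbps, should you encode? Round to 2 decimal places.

5.53 Mbps

Budget: 2.5 GB = 20000.0 Mb.
Total bitrate budget: 20000.0 Mb / 3240 s = 6.173 Mbps.
Audio: 640 kbps = 0.640 Mbps.
Video: 6.173 − 0.640 = 5.533 Mbps.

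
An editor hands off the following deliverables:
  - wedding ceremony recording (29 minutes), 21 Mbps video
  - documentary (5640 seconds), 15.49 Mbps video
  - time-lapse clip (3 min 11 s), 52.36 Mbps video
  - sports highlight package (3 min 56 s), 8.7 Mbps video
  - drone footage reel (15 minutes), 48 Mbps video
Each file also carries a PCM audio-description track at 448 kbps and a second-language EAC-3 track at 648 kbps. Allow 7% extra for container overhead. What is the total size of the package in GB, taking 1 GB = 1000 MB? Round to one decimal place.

25.2 GB

Audio total: 448 + 648 = 1096 kbps = 1.096 Mbps.
wedding ceremony recording: 22.096 Mbps × 1740 s × 1.07 = 41138.3 Mb
documentary: 16.586 Mbps × 5640 s × 1.07 = 100093.2 Mb
time-lapse clip: 53.456 Mbps × 191 s × 1.07 = 10924.8 Mb
sports highlight package: 9.796 Mbps × 236 s × 1.07 = 2473.7 Mb
drone footage reel: 49.096 Mbps × 900 s × 1.07 = 47279.4 Mb
Total: 201909.5 Mb = 25238.7 MB.
= 25.24 GB.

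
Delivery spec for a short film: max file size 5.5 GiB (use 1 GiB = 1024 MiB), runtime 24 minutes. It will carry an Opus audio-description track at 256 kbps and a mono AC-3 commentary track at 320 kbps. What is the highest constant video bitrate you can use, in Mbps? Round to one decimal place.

32.2 Mbps

Budget: 5.5 GiB = 47244.6 Mb.
24 min = 1440 s
Total bitrate budget: 47244.6 Mb / 1440 s = 32.809 Mbps.
Audio total: 256 + 320 = 576 kbps = 0.576 Mbps.
Video: 32.809 − 0.576 = 32.233 Mbps.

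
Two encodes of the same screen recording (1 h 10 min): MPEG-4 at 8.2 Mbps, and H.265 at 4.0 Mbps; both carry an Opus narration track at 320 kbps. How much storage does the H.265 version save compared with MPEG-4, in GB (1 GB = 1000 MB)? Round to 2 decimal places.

2.21 GB

1 h 10 min = 70 min = 4200 s
Audio: 320 kbps = 0.320 Mbps.
MPEG-4: 8.520 Mbps × 4200 s = 35784.0 Mb = 4.473 GB.
H.265: 4.320 Mbps × 4200 s = 18144.0 Mb = 2.268 GB.
Saving: 4.473 − 2.268 = 2.205 GB.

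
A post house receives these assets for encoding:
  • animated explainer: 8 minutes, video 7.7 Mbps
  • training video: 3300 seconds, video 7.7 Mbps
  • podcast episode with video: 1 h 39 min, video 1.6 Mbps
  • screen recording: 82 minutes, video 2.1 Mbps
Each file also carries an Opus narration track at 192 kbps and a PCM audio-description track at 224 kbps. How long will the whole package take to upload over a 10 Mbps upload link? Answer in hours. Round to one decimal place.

1.5 hours

Audio total: 192 + 224 = 416 kbps = 0.416 Mbps.
animated explainer: 8.116 Mbps × 480 s = 3895.7 Mb
training video: 8.116 Mbps × 3300 s = 26782.8 Mb
podcast episode with video: 2.016 Mbps × 5940 s = 11975.0 Mb
screen recording: 2.516 Mbps × 4920 s = 12378.7 Mb
Total: 55032.2 Mb = 6879.0 MB.
At 10 Mbps: 55032.2 / 10 = 5503 s ≈ 1.53 hours.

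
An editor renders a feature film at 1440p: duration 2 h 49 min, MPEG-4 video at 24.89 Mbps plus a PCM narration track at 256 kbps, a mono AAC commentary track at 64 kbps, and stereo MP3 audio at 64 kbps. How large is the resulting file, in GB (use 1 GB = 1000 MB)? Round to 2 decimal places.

32.03 GB

2 h 49 min = 169 min = 10140 s
Audio total: 256 + 64 + 64 = 384 kbps = 0.384 Mbps.
Total bitrate: 24.89 + 0.384 = 25.274 Mbps.
Stream data: 25.274 Mbps × 10140 s = 256278.4 Mb.
256,278 Mb ÷ 8 = 32,035 MB → 32.03 GB.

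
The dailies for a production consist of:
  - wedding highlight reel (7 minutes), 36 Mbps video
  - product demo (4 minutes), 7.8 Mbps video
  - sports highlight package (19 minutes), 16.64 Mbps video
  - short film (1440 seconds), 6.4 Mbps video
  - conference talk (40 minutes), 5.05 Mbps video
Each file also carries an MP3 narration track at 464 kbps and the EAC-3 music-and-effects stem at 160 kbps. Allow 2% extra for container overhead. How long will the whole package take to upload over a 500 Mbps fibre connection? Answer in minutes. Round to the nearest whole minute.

Audio total: 464 + 160 = 624 kbps = 0.624 Mbps.
wedding highlight reel: 36.624 Mbps × 420 s × 1.02 = 15689.7 Mb
product demo: 8.424 Mbps × 240 s × 1.02 = 2062.2 Mb
sports highlight package: 17.264 Mbps × 1140 s × 1.02 = 20074.6 Mb
short film: 7.024 Mbps × 1440 s × 1.02 = 10316.9 Mb
conference talk: 5.674 Mbps × 2400 s × 1.02 = 13890.0 Mb
Total: 62033.3 Mb = 7754.2 MB.
At 500 Mbps: 62033.3 / 500 = 124 s ≈ 2.07 minutes.

2 minutes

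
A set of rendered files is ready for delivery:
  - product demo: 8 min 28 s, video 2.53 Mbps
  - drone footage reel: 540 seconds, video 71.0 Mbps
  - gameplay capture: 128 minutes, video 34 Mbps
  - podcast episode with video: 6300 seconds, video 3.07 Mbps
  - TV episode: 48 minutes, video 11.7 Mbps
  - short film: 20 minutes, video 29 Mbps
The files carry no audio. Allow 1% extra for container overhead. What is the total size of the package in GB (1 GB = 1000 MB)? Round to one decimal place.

product demo: 2.530 Mbps × 508 s × 1.01 = 1298.1 Mb
drone footage reel: 71.000 Mbps × 540 s × 1.01 = 38723.4 Mb
gameplay capture: 34.000 Mbps × 7680 s × 1.01 = 263731.2 Mb
podcast episode with video: 3.070 Mbps × 6300 s × 1.01 = 19534.4 Mb
TV episode: 11.700 Mbps × 2880 s × 1.01 = 34033.0 Mb
short film: 29.000 Mbps × 1200 s × 1.01 = 35148.0 Mb
Total: 392468.1 Mb = 49058.5 MB.
= 49.06 GB.

49.1 GB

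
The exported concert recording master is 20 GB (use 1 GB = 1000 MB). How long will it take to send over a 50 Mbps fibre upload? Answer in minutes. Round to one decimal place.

53.3 minutes

File: 20 GB = 160000.0 Mb.
At 50 Mbps: 160000.0 / 50 = 3200.0 s ≈ 53.3 minutes.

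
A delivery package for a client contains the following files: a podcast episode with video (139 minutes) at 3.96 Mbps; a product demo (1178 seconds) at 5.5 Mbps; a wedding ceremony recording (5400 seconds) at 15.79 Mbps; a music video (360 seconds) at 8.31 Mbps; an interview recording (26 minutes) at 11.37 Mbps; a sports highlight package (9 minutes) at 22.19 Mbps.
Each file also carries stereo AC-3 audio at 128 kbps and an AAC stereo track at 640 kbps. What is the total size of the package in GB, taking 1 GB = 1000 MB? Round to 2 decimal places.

Audio total: 128 + 640 = 768 kbps = 0.768 Mbps.
podcast episode with video: 4.728 Mbps × 8340 s = 39431.5 Mb
product demo: 6.268 Mbps × 1178 s = 7383.7 Mb
wedding ceremony recording: 16.558 Mbps × 5400 s = 89413.2 Mb
music video: 9.078 Mbps × 360 s = 3268.1 Mb
interview recording: 12.138 Mbps × 1560 s = 18935.3 Mb
sports highlight package: 22.958 Mbps × 540 s = 12397.3 Mb
Total: 170829.1 Mb = 21353.6 MB.
= 21.35 GB.

21.35 GB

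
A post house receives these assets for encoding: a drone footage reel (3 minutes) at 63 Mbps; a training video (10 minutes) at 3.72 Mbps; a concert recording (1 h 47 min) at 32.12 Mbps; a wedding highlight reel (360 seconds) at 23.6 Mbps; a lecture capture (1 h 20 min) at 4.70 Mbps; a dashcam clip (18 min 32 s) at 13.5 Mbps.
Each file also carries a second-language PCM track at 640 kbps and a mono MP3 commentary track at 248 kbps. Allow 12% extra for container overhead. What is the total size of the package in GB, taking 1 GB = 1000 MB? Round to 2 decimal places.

38.89 GB

Audio total: 640 + 248 = 888 kbps = 0.888 Mbps.
drone footage reel: 63.888 Mbps × 180 s × 1.12 = 12879.8 Mb
training video: 4.608 Mbps × 600 s × 1.12 = 3096.6 Mb
concert recording: 33.008 Mbps × 6420 s × 1.12 = 237340.7 Mb
wedding highlight reel: 24.488 Mbps × 360 s × 1.12 = 9873.6 Mb
lecture capture: 5.588 Mbps × 4800 s × 1.12 = 30041.1 Mb
dashcam clip: 14.388 Mbps × 1112 s × 1.12 = 17919.4 Mb
Total: 311151.2 Mb = 38893.9 MB.
= 38.89 GB.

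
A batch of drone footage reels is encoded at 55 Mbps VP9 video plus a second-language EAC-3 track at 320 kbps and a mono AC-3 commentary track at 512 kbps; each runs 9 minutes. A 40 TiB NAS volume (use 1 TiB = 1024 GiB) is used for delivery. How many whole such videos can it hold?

9 min = 540 s
Audio total: 320 + 512 = 832 kbps = 0.832 Mbps.
Total bitrate: 55.832 Mbps.
Per item: 55.832 Mbps × 540 s = 30,149 Mb = 3,769 MB.
Capacity: 40 TiB = 351,843,721 Mb; 11670.05 items → 11670 complete.

11670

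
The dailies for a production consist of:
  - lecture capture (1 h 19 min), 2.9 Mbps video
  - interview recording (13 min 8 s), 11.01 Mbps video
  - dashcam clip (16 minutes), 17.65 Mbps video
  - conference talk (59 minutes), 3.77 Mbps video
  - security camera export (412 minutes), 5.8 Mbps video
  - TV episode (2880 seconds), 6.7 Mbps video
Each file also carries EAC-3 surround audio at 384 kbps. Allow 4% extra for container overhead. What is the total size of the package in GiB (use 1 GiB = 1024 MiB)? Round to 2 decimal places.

27.83 GiB

Audio: 384 kbps = 0.384 Mbps.
lecture capture: 3.284 Mbps × 4740 s × 1.04 = 16188.8 Mb
interview recording: 11.394 Mbps × 788 s × 1.04 = 9337.6 Mb
dashcam clip: 18.034 Mbps × 960 s × 1.04 = 18005.1 Mb
conference talk: 4.154 Mbps × 3540 s × 1.04 = 15293.4 Mb
security camera export: 6.184 Mbps × 24720 s × 1.04 = 158983.2 Mb
TV episode: 7.084 Mbps × 2880 s × 1.04 = 21218.0 Mb
Total: 239026.1 Mb = 29878.3 MB.
= 27.83 GiB.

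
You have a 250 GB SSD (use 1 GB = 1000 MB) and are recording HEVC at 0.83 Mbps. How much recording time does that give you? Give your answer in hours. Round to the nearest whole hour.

Capacity: 250 GB = 2,000,000 Mb.
Recording time: 2,000,000 / 0.830 = 2,409,639 s ≈ 669 hours.

669 hours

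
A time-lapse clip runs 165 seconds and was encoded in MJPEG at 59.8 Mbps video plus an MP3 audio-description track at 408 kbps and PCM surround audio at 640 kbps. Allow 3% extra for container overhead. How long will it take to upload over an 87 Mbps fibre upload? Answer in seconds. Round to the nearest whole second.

119 seconds

Audio total: 408 + 640 = 1048 kbps = 1.048 Mbps.
Total bitrate: 60.848 Mbps.
File: 60.848 Mbps × 165 s = 10039.9 Mb.
With 3% container overhead: ×1.03. → 10341.1 Mb.
At 87 Mbps: 10341.1 / 87 = 118.9 s ≈ 119 seconds.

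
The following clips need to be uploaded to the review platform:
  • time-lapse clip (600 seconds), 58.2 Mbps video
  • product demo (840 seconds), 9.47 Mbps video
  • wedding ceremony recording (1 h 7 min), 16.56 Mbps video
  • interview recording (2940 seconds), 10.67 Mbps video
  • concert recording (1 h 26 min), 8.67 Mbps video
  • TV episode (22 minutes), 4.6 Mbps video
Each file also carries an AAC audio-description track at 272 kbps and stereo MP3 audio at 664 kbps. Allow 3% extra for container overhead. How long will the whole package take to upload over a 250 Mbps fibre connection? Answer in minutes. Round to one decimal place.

Audio total: 272 + 664 = 936 kbps = 0.936 Mbps.
time-lapse clip: 59.136 Mbps × 600 s × 1.03 = 36546.0 Mb
product demo: 10.406 Mbps × 840 s × 1.03 = 9003.3 Mb
wedding ceremony recording: 17.496 Mbps × 4020 s × 1.03 = 72443.9 Mb
interview recording: 11.606 Mbps × 2940 s × 1.03 = 35145.3 Mb
concert recording: 9.606 Mbps × 5160 s × 1.03 = 51054.0 Mb
TV episode: 5.536 Mbps × 1320 s × 1.03 = 7526.7 Mb
Total: 211719.3 Mb = 26464.9 MB.
At 250 Mbps: 211719.3 / 250 = 847 s ≈ 14.1 minutes.

14.1 minutes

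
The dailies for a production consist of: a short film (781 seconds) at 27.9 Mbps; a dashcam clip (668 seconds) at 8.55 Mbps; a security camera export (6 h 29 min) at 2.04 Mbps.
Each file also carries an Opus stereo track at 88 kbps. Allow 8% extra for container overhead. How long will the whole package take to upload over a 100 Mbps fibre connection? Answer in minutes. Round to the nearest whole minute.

Audio: 88 kbps = 0.088 Mbps.
short film: 27.988 Mbps × 781 s × 1.08 = 23607.3 Mb
dashcam clip: 8.638 Mbps × 668 s × 1.08 = 6231.8 Mb
security camera export: 2.128 Mbps × 23340 s × 1.08 = 53640.9 Mb
Total: 83480.0 Mb = 10435.0 MB.
At 100 Mbps: 83480.0 / 100 = 835 s ≈ 13.9 minutes.

14 minutes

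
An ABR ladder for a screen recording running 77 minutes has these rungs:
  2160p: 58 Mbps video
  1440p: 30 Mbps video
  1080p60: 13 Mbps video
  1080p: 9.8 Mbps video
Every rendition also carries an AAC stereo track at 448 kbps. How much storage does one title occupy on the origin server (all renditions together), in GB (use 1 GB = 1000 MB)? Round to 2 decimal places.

77 min = 4620 s
Audio: 448 kbps = 0.448 Mbps.
Sum of rendition bitrates: (58+0.448) + (30+0.448) + (13+0.448) + (9.8+0.448) = 112.592 Mbps.
× 4620 s = 520,175 Mb = 65,022 MB = 65.02 GB.

65.02 GB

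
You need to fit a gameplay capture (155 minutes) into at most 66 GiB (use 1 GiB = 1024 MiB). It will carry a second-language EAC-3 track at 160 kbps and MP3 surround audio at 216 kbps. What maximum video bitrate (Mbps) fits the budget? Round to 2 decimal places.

60.58 Mbps

Budget: 66 GiB = 566935.7 Mb.
155 min = 9300 s
Total bitrate budget: 566935.7 Mb / 9300 s = 60.961 Mbps.
Audio total: 160 + 216 = 376 kbps = 0.376 Mbps.
Video: 60.961 − 0.376 = 60.585 Mbps.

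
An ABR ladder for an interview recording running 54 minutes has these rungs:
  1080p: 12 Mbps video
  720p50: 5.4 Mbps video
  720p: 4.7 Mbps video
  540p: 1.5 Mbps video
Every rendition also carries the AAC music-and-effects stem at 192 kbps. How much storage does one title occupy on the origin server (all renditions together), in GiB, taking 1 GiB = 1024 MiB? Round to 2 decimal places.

9.19 GiB

54 min = 3240 s
Audio: 192 kbps = 0.192 Mbps.
Sum of rendition bitrates: (12+0.192) + (5.4+0.192) + (4.7+0.192) + (1.5+0.192) = 24.368 Mbps.
× 3240 s = 78,952 Mb = 9,869 MB = 9.191 GiB.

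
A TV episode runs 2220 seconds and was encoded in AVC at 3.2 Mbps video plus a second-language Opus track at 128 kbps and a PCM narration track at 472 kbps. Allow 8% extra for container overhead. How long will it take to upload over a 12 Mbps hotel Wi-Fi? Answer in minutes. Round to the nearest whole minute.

13 minutes

Audio total: 128 + 472 = 600 kbps = 0.600 Mbps.
Total bitrate: 3.800 Mbps.
File: 3.800 Mbps × 2220 s = 8436.0 Mb.
With 8% container overhead: ×1.08. → 9110.9 Mb.
At 12 Mbps: 9110.9 / 12 = 759.2 s ≈ 12.7 minutes.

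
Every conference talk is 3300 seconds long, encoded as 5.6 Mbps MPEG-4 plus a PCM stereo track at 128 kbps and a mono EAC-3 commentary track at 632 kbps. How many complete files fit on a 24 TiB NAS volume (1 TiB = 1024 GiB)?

Audio total: 128 + 632 = 760 kbps = 0.760 Mbps.
Total bitrate: 6.360 Mbps.
Per item: 6.360 Mbps × 3300 s = 20,988 Mb = 2,624 MB.
Capacity: 24 TiB = 211,106,233 Mb; 10058.43 items → 10058 complete.

10058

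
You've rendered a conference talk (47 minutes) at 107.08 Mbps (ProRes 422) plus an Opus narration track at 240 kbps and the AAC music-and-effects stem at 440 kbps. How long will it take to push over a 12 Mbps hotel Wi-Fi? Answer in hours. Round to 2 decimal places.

47 min = 2820 s
Audio total: 240 + 440 = 680 kbps = 0.680 Mbps.
Total bitrate: 107.760 Mbps.
File: 107.760 Mbps × 2820 s = 303883.2 Mb.
At 12 Mbps: 303883.2 / 12 = 25323.6 s ≈ 7.03 hours.

7.03 hours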